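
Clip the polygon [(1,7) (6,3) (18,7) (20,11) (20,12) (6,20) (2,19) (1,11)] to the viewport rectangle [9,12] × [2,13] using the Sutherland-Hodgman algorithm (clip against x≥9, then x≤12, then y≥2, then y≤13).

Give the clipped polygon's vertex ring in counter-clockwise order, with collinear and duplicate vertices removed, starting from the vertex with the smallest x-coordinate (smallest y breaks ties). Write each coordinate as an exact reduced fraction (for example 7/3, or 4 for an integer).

1. After x ≥ 9: [(9,4) (18,7) (20,11) (20,12) (9,128/7)]
2. After x ≤ 12: [(9,4) (12,5) (12,116/7) (9,128/7)]
3. After y ≥ 2: [(9,4) (12,5) (12,116/7) (9,128/7)]
4. After y ≤ 13: [(9,13) (9,4) (12,5) (12,13)]
5. Canonical ring: [(9,4) (12,5) (12,13) (9,13)]

Clipped polygon: [(9,4) (12,5) (12,13) (9,13)]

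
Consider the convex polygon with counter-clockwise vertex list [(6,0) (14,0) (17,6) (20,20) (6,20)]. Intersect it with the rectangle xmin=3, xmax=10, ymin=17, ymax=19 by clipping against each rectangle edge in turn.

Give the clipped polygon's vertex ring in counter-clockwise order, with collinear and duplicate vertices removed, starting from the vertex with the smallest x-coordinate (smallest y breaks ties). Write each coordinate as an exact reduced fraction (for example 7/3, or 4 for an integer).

1. After x ≥ 3: [(6,0) (14,0) (17,6) (20,20) (6,20)]
2. After x ≤ 10: [(6,0) (10,0) (10,20) (6,20)]
3. After y ≥ 17: [(6,17) (10,17) (10,20) (6,20)]
4. After y ≤ 19: [(6,19) (6,17) (10,17) (10,19)]
5. Canonical ring: [(6,17) (10,17) (10,19) (6,19)]

Clipped polygon: [(6,17) (10,17) (10,19) (6,19)]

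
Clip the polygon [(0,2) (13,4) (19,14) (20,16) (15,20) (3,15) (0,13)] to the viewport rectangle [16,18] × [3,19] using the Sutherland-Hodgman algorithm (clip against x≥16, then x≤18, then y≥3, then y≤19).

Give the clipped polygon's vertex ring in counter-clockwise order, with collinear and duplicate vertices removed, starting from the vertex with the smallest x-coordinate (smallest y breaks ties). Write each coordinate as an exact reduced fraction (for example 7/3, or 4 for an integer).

1. After x ≥ 16: [(16,9) (19,14) (20,16) (16,96/5)]
2. After x ≤ 18: [(16,9) (18,37/3) (18,88/5) (16,96/5)]
3. After y ≥ 3: [(16,9) (18,37/3) (18,88/5) (16,96/5)]
4. After y ≤ 19: [(16,19) (16,9) (18,37/3) (18,88/5) (65/4,19)]
5. Canonical ring: [(16,9) (18,37/3) (18,88/5) (65/4,19) (16,19)]

Clipped polygon: [(16,9) (18,37/3) (18,88/5) (65/4,19) (16,19)]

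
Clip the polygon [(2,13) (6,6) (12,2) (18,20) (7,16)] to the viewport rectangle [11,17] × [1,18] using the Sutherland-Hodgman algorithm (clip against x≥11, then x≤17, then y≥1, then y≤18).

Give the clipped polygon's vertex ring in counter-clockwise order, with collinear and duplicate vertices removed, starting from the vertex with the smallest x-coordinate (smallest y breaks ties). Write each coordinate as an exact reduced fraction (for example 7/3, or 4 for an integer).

1. After x ≥ 11: [(11,8/3) (12,2) (18,20) (11,192/11)]
2. After x ≤ 17: [(11,8/3) (12,2) (17,17) (17,216/11) (11,192/11)]
3. After y ≥ 1: [(11,8/3) (12,2) (17,17) (17,216/11) (11,192/11)]
4. After y ≤ 18: [(11,8/3) (12,2) (17,17) (17,18) (25/2,18) (11,192/11)]
5. Canonical ring: [(11,8/3) (12,2) (17,17) (17,18) (25/2,18) (11,192/11)]

Clipped polygon: [(11,8/3) (12,2) (17,17) (17,18) (25/2,18) (11,192/11)]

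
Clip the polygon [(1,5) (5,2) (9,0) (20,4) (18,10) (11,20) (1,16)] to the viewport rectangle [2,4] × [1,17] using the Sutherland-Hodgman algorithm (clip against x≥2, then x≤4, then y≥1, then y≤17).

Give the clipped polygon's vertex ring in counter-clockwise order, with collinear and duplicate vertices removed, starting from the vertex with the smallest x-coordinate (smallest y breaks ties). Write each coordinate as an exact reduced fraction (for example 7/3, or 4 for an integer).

1. After x ≥ 2: [(2,17/4) (5,2) (9,0) (20,4) (18,10) (11,20) (2,82/5)]
2. After x ≤ 4: [(2,17/4) (4,11/4) (4,86/5) (2,82/5)]
3. After y ≥ 1: [(2,17/4) (4,11/4) (4,86/5) (2,82/5)]
4. After y ≤ 17: [(2,17/4) (4,11/4) (4,17) (7/2,17) (2,82/5)]
5. Canonical ring: [(2,17/4) (4,11/4) (4,17) (7/2,17) (2,82/5)]

Clipped polygon: [(2,17/4) (4,11/4) (4,17) (7/2,17) (2,82/5)]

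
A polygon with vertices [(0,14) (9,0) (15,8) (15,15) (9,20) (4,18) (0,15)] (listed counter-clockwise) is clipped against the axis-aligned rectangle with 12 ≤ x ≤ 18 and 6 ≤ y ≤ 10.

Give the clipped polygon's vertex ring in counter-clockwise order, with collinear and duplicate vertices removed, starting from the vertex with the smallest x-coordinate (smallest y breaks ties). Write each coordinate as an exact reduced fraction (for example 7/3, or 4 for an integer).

Clipped polygon: [(12,6) (27/2,6) (15,8) (15,10) (12,10)]

1. After x ≥ 12: [(12,4) (15,8) (15,15) (12,35/2)]
2. After x ≤ 18: [(12,4) (15,8) (15,15) (12,35/2)]
3. After y ≥ 6: [(12,6) (27/2,6) (15,8) (15,15) (12,35/2)]
4. After y ≤ 10: [(12,10) (12,6) (27/2,6) (15,8) (15,10)]
5. Canonical ring: [(12,6) (27/2,6) (15,8) (15,10) (12,10)]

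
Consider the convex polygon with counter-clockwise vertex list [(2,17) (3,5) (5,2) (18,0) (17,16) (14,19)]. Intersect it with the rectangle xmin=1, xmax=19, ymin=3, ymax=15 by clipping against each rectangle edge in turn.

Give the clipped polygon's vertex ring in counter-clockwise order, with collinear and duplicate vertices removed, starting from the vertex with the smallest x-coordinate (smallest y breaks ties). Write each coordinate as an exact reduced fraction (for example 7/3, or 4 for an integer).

Clipped polygon: [(13/6,15) (3,5) (13/3,3) (285/16,3) (273/16,15)]

1. After x ≥ 1: [(2,17) (3,5) (5,2) (18,0) (17,16) (14,19)]
2. After x ≤ 19: [(2,17) (3,5) (5,2) (18,0) (17,16) (14,19)]
3. After y ≥ 3: [(2,17) (3,5) (13/3,3) (285/16,3) (17,16) (14,19)]
4. After y ≤ 15: [(13/6,15) (3,5) (13/3,3) (285/16,3) (273/16,15)]
5. Canonical ring: [(13/6,15) (3,5) (13/3,3) (285/16,3) (273/16,15)]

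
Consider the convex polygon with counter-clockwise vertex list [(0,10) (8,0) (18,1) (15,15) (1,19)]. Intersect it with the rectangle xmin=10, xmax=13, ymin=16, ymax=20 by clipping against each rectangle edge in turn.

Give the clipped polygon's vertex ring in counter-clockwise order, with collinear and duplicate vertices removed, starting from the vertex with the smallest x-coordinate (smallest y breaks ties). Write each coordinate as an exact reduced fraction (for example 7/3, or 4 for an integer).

Clipped polygon: [(10,16) (23/2,16) (10,115/7)]

1. After x ≥ 10: [(10,1/5) (18,1) (15,15) (10,115/7)]
2. After x ≤ 13: [(10,1/5) (13,1/2) (13,109/7) (10,115/7)]
3. After y ≥ 16: [(10,16) (23/2,16) (10,115/7)]
4. After y ≤ 20: [(10,16) (23/2,16) (10,115/7)]
5. Canonical ring: [(10,16) (23/2,16) (10,115/7)]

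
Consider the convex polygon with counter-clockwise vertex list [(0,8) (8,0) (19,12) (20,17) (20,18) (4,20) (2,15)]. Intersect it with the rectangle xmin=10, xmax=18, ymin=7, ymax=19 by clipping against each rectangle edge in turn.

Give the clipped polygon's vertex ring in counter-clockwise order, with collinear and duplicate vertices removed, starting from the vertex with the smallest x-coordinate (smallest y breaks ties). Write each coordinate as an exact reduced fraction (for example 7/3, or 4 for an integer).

Clipped polygon: [(10,7) (173/12,7) (18,120/11) (18,73/4) (12,19) (10,19)]

1. After x ≥ 10: [(10,24/11) (19,12) (20,17) (20,18) (10,77/4)]
2. After x ≤ 18: [(10,24/11) (18,120/11) (18,73/4) (10,77/4)]
3. After y ≥ 7: [(10,7) (173/12,7) (18,120/11) (18,73/4) (10,77/4)]
4. After y ≤ 19: [(10,19) (10,7) (173/12,7) (18,120/11) (18,73/4) (12,19)]
5. Canonical ring: [(10,7) (173/12,7) (18,120/11) (18,73/4) (12,19) (10,19)]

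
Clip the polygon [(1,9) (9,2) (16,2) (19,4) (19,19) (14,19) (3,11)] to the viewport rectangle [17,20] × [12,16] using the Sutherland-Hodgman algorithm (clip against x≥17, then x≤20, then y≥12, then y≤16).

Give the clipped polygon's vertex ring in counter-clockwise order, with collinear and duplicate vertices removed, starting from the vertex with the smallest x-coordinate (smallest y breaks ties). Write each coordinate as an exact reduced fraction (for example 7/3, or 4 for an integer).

Clipped polygon: [(17,12) (19,12) (19,16) (17,16)]

1. After x ≥ 17: [(17,8/3) (19,4) (19,19) (17,19)]
2. After x ≤ 20: [(17,8/3) (19,4) (19,19) (17,19)]
3. After y ≥ 12: [(17,12) (19,12) (19,19) (17,19)]
4. After y ≤ 16: [(17,16) (17,12) (19,12) (19,16)]
5. Canonical ring: [(17,12) (19,12) (19,16) (17,16)]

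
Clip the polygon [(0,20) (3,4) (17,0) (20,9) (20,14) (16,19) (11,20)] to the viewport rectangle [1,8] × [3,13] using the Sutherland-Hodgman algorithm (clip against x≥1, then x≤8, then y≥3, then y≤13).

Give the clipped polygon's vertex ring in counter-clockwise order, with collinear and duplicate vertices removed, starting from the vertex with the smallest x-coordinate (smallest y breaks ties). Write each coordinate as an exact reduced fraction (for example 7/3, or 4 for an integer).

1. After x ≥ 1: [(1,20) (1,44/3) (3,4) (17,0) (20,9) (20,14) (16,19) (11,20)]
2. After x ≤ 8: [(8,20) (1,20) (1,44/3) (3,4) (8,18/7)]
3. After y ≥ 3: [(8,3) (8,20) (1,20) (1,44/3) (3,4) (13/2,3)]
4. After y ≤ 13: [(8,3) (8,13) (21/16,13) (3,4) (13/2,3)]
5. Canonical ring: [(21/16,13) (3,4) (13/2,3) (8,3) (8,13)]

Clipped polygon: [(21/16,13) (3,4) (13/2,3) (8,3) (8,13)]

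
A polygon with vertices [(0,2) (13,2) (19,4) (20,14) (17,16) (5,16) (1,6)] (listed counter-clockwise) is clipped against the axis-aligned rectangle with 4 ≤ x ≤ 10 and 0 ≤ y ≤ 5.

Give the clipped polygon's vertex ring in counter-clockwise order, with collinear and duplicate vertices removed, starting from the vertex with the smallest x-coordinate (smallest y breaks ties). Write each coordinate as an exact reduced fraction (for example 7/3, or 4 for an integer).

Clipped polygon: [(4,2) (10,2) (10,5) (4,5)]

1. After x ≥ 4: [(4,2) (13,2) (19,4) (20,14) (17,16) (5,16) (4,27/2)]
2. After x ≤ 10: [(4,2) (10,2) (10,16) (5,16) (4,27/2)]
3. After y ≥ 0: [(4,2) (10,2) (10,16) (5,16) (4,27/2)]
4. After y ≤ 5: [(4,5) (4,2) (10,2) (10,5)]
5. Canonical ring: [(4,2) (10,2) (10,5) (4,5)]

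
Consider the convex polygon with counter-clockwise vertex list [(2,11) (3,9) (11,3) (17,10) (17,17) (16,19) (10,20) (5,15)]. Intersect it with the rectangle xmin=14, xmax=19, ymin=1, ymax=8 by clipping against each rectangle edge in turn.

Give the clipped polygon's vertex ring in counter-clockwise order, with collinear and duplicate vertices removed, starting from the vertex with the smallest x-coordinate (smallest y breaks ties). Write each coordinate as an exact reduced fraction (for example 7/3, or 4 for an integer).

Clipped polygon: [(14,13/2) (107/7,8) (14,8)]

1. After x ≥ 14: [(14,13/2) (17,10) (17,17) (16,19) (14,58/3)]
2. After x ≤ 19: [(14,13/2) (17,10) (17,17) (16,19) (14,58/3)]
3. After y ≥ 1: [(14,13/2) (17,10) (17,17) (16,19) (14,58/3)]
4. After y ≤ 8: [(14,8) (14,13/2) (107/7,8)]
5. Canonical ring: [(14,13/2) (107/7,8) (14,8)]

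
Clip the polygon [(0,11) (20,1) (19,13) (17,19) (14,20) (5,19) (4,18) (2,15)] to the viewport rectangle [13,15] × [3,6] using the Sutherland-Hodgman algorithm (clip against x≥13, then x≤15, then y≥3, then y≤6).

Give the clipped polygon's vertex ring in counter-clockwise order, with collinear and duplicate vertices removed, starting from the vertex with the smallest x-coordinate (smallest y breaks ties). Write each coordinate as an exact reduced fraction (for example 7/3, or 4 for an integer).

Clipped polygon: [(13,9/2) (15,7/2) (15,6) (13,6)]

1. After x ≥ 13: [(13,9/2) (20,1) (19,13) (17,19) (14,20) (13,179/9)]
2. After x ≤ 15: [(13,9/2) (15,7/2) (15,59/3) (14,20) (13,179/9)]
3. After y ≥ 3: [(13,9/2) (15,7/2) (15,59/3) (14,20) (13,179/9)]
4. After y ≤ 6: [(13,6) (13,9/2) (15,7/2) (15,6)]
5. Canonical ring: [(13,9/2) (15,7/2) (15,6) (13,6)]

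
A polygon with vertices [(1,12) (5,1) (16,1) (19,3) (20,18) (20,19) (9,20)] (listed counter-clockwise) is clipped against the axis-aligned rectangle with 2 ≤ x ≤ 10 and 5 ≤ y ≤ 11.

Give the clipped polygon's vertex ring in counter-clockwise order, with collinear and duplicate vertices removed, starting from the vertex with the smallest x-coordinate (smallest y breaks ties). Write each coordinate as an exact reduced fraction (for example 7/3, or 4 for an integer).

Clipped polygon: [(2,37/4) (39/11,5) (10,5) (10,11) (2,11)]

1. After x ≥ 2: [(2,13) (2,37/4) (5,1) (16,1) (19,3) (20,18) (20,19) (9,20)]
2. After x ≤ 10: [(2,13) (2,37/4) (5,1) (10,1) (10,219/11) (9,20)]
3. After y ≥ 5: [(2,13) (2,37/4) (39/11,5) (10,5) (10,219/11) (9,20)]
4. After y ≤ 11: [(2,11) (2,37/4) (39/11,5) (10,5) (10,11)]
5. Canonical ring: [(2,37/4) (39/11,5) (10,5) (10,11) (2,11)]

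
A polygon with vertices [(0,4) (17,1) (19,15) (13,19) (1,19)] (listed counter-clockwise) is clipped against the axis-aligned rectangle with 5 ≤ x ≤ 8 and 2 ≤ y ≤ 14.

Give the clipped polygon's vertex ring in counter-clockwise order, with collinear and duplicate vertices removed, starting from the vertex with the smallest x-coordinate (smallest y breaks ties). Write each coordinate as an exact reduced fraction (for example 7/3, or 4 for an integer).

Clipped polygon: [(5,53/17) (8,44/17) (8,14) (5,14)]

1. After x ≥ 5: [(5,53/17) (17,1) (19,15) (13,19) (5,19)]
2. After x ≤ 8: [(5,53/17) (8,44/17) (8,19) (5,19)]
3. After y ≥ 2: [(5,53/17) (8,44/17) (8,19) (5,19)]
4. After y ≤ 14: [(5,14) (5,53/17) (8,44/17) (8,14)]
5. Canonical ring: [(5,53/17) (8,44/17) (8,14) (5,14)]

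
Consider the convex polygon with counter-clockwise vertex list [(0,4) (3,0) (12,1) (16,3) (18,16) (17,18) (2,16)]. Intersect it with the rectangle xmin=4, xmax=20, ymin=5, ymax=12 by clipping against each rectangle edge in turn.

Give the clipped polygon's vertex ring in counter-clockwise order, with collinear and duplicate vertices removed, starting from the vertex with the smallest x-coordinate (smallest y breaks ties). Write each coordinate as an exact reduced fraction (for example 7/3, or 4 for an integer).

1. After x ≥ 4: [(4,1/9) (12,1) (16,3) (18,16) (17,18) (4,244/15)]
2. After x ≤ 20: [(4,1/9) (12,1) (16,3) (18,16) (17,18) (4,244/15)]
3. After y ≥ 5: [(4,5) (212/13,5) (18,16) (17,18) (4,244/15)]
4. After y ≤ 12: [(4,12) (4,5) (212/13,5) (226/13,12)]
5. Canonical ring: [(4,5) (212/13,5) (226/13,12) (4,12)]

Clipped polygon: [(4,5) (212/13,5) (226/13,12) (4,12)]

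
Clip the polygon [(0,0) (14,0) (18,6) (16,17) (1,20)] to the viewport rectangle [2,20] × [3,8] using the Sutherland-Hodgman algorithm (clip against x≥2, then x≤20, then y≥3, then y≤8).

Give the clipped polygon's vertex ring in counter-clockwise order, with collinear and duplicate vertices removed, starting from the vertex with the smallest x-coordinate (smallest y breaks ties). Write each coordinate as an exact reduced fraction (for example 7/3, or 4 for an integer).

Clipped polygon: [(2,3) (16,3) (18,6) (194/11,8) (2,8)]

1. After x ≥ 2: [(2,0) (14,0) (18,6) (16,17) (2,99/5)]
2. After x ≤ 20: [(2,0) (14,0) (18,6) (16,17) (2,99/5)]
3. After y ≥ 3: [(2,3) (16,3) (18,6) (16,17) (2,99/5)]
4. After y ≤ 8: [(2,8) (2,3) (16,3) (18,6) (194/11,8)]
5. Canonical ring: [(2,3) (16,3) (18,6) (194/11,8) (2,8)]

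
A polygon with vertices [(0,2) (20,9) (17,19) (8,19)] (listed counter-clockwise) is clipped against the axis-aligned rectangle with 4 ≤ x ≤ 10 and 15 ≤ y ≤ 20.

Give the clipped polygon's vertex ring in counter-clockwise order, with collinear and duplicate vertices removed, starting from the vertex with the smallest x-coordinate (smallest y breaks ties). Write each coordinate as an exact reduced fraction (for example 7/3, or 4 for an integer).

1. After x ≥ 4: [(4,21/2) (4,17/5) (20,9) (17,19) (8,19)]
2. After x ≤ 10: [(4,21/2) (4,17/5) (10,11/2) (10,19) (8,19)]
3. After y ≥ 15: [(104/17,15) (10,15) (10,19) (8,19)]
4. After y ≤ 20: [(104/17,15) (10,15) (10,19) (8,19)]
5. Canonical ring: [(104/17,15) (10,15) (10,19) (8,19)]

Clipped polygon: [(104/17,15) (10,15) (10,19) (8,19)]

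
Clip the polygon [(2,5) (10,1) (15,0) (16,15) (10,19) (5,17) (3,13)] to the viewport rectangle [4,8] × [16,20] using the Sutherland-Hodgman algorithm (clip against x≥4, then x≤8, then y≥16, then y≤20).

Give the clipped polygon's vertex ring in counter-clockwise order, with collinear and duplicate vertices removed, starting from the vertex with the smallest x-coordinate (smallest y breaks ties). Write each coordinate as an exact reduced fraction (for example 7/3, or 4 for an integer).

Clipped polygon: [(9/2,16) (8,16) (8,91/5) (5,17)]

1. After x ≥ 4: [(4,4) (10,1) (15,0) (16,15) (10,19) (5,17) (4,15)]
2. After x ≤ 8: [(4,4) (8,2) (8,91/5) (5,17) (4,15)]
3. After y ≥ 16: [(8,16) (8,91/5) (5,17) (9/2,16)]
4. After y ≤ 20: [(8,16) (8,91/5) (5,17) (9/2,16)]
5. Canonical ring: [(9/2,16) (8,16) (8,91/5) (5,17)]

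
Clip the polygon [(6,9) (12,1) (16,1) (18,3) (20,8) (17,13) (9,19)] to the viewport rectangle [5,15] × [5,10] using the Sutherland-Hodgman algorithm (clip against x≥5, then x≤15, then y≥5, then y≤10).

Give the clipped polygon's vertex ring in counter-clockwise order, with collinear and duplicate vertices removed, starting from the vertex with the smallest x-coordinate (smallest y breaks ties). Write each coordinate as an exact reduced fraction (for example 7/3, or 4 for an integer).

1. After x ≥ 5: [(6,9) (12,1) (16,1) (18,3) (20,8) (17,13) (9,19)]
2. After x ≤ 15: [(6,9) (12,1) (15,1) (15,29/2) (9,19)]
3. After y ≥ 5: [(6,9) (9,5) (15,5) (15,29/2) (9,19)]
4. After y ≤ 10: [(63/10,10) (6,9) (9,5) (15,5) (15,10)]
5. Canonical ring: [(6,9) (9,5) (15,5) (15,10) (63/10,10)]

Clipped polygon: [(6,9) (9,5) (15,5) (15,10) (63/10,10)]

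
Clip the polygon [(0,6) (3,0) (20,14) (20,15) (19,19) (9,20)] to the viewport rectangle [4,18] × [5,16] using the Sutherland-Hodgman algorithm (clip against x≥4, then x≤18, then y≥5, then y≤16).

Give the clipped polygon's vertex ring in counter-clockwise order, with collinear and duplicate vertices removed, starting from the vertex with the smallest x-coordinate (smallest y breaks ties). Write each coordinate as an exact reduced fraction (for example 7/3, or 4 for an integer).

Clipped polygon: [(4,5) (127/14,5) (18,210/17) (18,16) (45/7,16) (4,110/9)]

1. After x ≥ 4: [(4,110/9) (4,14/17) (20,14) (20,15) (19,19) (9,20)]
2. After x ≤ 18: [(4,110/9) (4,14/17) (18,210/17) (18,191/10) (9,20)]
3. After y ≥ 5: [(4,110/9) (4,5) (127/14,5) (18,210/17) (18,191/10) (9,20)]
4. After y ≤ 16: [(45/7,16) (4,110/9) (4,5) (127/14,5) (18,210/17) (18,16)]
5. Canonical ring: [(4,5) (127/14,5) (18,210/17) (18,16) (45/7,16) (4,110/9)]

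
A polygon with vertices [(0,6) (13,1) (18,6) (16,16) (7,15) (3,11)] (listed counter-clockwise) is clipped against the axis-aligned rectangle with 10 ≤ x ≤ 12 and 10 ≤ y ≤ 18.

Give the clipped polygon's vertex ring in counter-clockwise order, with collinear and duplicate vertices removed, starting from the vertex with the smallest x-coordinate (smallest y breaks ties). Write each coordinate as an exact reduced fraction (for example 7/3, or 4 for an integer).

Clipped polygon: [(10,10) (12,10) (12,140/9) (10,46/3)]

1. After x ≥ 10: [(10,28/13) (13,1) (18,6) (16,16) (10,46/3)]
2. After x ≤ 12: [(10,28/13) (12,18/13) (12,140/9) (10,46/3)]
3. After y ≥ 10: [(10,10) (12,10) (12,140/9) (10,46/3)]
4. After y ≤ 18: [(10,10) (12,10) (12,140/9) (10,46/3)]
5. Canonical ring: [(10,10) (12,10) (12,140/9) (10,46/3)]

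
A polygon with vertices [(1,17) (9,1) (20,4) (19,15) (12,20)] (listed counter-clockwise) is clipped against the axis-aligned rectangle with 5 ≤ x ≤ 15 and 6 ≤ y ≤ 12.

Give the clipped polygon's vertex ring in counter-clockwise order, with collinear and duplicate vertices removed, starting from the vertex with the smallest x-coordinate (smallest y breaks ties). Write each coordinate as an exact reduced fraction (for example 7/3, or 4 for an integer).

Clipped polygon: [(5,9) (13/2,6) (15,6) (15,12) (5,12)]

1. After x ≥ 5: [(5,199/11) (5,9) (9,1) (20,4) (19,15) (12,20)]
2. After x ≤ 15: [(5,199/11) (5,9) (9,1) (15,29/11) (15,125/7) (12,20)]
3. After y ≥ 6: [(5,199/11) (5,9) (13/2,6) (15,6) (15,125/7) (12,20)]
4. After y ≤ 12: [(5,12) (5,9) (13/2,6) (15,6) (15,12)]
5. Canonical ring: [(5,9) (13/2,6) (15,6) (15,12) (5,12)]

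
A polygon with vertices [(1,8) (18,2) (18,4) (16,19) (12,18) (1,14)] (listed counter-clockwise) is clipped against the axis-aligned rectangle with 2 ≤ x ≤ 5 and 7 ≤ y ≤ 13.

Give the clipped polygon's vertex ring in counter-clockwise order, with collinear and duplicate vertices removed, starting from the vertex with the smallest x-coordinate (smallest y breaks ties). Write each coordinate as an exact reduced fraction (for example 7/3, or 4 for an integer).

1. After x ≥ 2: [(2,130/17) (18,2) (18,4) (16,19) (12,18) (2,158/11)]
2. After x ≤ 5: [(2,130/17) (5,112/17) (5,170/11) (2,158/11)]
3. After y ≥ 7: [(2,130/17) (23/6,7) (5,7) (5,170/11) (2,158/11)]
4. After y ≤ 13: [(2,13) (2,130/17) (23/6,7) (5,7) (5,13)]
5. Canonical ring: [(2,130/17) (23/6,7) (5,7) (5,13) (2,13)]

Clipped polygon: [(2,130/17) (23/6,7) (5,7) (5,13) (2,13)]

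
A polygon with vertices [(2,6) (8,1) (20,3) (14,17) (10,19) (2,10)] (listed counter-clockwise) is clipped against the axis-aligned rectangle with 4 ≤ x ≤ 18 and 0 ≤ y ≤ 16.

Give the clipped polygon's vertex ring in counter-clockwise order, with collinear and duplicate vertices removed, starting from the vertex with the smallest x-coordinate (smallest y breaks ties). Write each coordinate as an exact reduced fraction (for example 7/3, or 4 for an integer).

Clipped polygon: [(4,13/3) (8,1) (18,8/3) (18,23/3) (101/7,16) (22/3,16) (4,49/4)]

1. After x ≥ 4: [(4,13/3) (8,1) (20,3) (14,17) (10,19) (4,49/4)]
2. After x ≤ 18: [(4,13/3) (8,1) (18,8/3) (18,23/3) (14,17) (10,19) (4,49/4)]
3. After y ≥ 0: [(4,13/3) (8,1) (18,8/3) (18,23/3) (14,17) (10,19) (4,49/4)]
4. After y ≤ 16: [(4,13/3) (8,1) (18,8/3) (18,23/3) (101/7,16) (22/3,16) (4,49/4)]
5. Canonical ring: [(4,13/3) (8,1) (18,8/3) (18,23/3) (101/7,16) (22/3,16) (4,49/4)]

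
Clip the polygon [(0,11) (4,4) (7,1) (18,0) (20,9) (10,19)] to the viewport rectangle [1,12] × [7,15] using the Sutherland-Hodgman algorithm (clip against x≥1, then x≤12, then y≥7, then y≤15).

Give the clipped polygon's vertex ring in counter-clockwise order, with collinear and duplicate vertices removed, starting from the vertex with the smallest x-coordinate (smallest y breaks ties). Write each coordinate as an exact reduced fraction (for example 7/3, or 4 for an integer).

1. After x ≥ 1: [(1,59/5) (1,37/4) (4,4) (7,1) (18,0) (20,9) (10,19)]
2. After x ≤ 12: [(1,59/5) (1,37/4) (4,4) (7,1) (12,6/11) (12,17) (10,19)]
3. After y ≥ 7: [(1,59/5) (1,37/4) (16/7,7) (12,7) (12,17) (10,19)]
4. After y ≤ 15: [(5,15) (1,59/5) (1,37/4) (16/7,7) (12,7) (12,15)]
5. Canonical ring: [(1,37/4) (16/7,7) (12,7) (12,15) (5,15) (1,59/5)]

Clipped polygon: [(1,37/4) (16/7,7) (12,7) (12,15) (5,15) (1,59/5)]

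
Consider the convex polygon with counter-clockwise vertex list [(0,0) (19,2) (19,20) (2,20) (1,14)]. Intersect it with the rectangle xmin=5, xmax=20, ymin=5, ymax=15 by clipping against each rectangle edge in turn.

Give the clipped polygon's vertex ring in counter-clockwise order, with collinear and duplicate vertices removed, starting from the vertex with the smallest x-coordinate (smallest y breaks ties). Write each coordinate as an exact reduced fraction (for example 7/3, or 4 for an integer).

Clipped polygon: [(5,5) (19,5) (19,15) (5,15)]

1. After x ≥ 5: [(5,10/19) (19,2) (19,20) (5,20)]
2. After x ≤ 20: [(5,10/19) (19,2) (19,20) (5,20)]
3. After y ≥ 5: [(5,5) (19,5) (19,20) (5,20)]
4. After y ≤ 15: [(5,15) (5,5) (19,5) (19,15)]
5. Canonical ring: [(5,5) (19,5) (19,15) (5,15)]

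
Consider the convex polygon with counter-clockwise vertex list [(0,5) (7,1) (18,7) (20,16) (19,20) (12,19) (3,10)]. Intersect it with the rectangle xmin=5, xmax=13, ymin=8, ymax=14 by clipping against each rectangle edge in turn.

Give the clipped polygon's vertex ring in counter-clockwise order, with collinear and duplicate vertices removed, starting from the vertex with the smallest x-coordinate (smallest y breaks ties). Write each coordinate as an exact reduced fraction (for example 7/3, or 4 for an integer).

Clipped polygon: [(5,8) (13,8) (13,14) (7,14) (5,12)]

1. After x ≥ 5: [(5,15/7) (7,1) (18,7) (20,16) (19,20) (12,19) (5,12)]
2. After x ≤ 13: [(5,15/7) (7,1) (13,47/11) (13,134/7) (12,19) (5,12)]
3. After y ≥ 8: [(5,8) (13,8) (13,134/7) (12,19) (5,12)]
4. After y ≤ 14: [(5,8) (13,8) (13,14) (7,14) (5,12)]
5. Canonical ring: [(5,8) (13,8) (13,14) (7,14) (5,12)]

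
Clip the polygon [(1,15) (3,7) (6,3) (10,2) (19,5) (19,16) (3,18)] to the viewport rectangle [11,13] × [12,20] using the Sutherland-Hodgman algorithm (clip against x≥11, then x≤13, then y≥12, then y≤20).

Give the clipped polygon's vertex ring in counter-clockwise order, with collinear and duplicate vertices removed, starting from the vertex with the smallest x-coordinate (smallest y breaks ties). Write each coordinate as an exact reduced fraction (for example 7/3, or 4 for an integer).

1. After x ≥ 11: [(11,7/3) (19,5) (19,16) (11,17)]
2. After x ≤ 13: [(11,7/3) (13,3) (13,67/4) (11,17)]
3. After y ≥ 12: [(11,12) (13,12) (13,67/4) (11,17)]
4. After y ≤ 20: [(11,12) (13,12) (13,67/4) (11,17)]
5. Canonical ring: [(11,12) (13,12) (13,67/4) (11,17)]

Clipped polygon: [(11,12) (13,12) (13,67/4) (11,17)]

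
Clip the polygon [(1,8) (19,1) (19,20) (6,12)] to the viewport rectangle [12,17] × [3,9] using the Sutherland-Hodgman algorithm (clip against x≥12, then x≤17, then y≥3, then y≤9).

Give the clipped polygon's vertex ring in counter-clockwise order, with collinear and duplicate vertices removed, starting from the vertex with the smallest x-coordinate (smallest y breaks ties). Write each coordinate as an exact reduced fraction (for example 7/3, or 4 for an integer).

Clipped polygon: [(12,67/18) (97/7,3) (17,3) (17,9) (12,9)]

1. After x ≥ 12: [(12,67/18) (19,1) (19,20) (12,204/13)]
2. After x ≤ 17: [(12,67/18) (17,16/9) (17,244/13) (12,204/13)]
3. After y ≥ 3: [(12,67/18) (97/7,3) (17,3) (17,244/13) (12,204/13)]
4. After y ≤ 9: [(12,9) (12,67/18) (97/7,3) (17,3) (17,9)]
5. Canonical ring: [(12,67/18) (97/7,3) (17,3) (17,9) (12,9)]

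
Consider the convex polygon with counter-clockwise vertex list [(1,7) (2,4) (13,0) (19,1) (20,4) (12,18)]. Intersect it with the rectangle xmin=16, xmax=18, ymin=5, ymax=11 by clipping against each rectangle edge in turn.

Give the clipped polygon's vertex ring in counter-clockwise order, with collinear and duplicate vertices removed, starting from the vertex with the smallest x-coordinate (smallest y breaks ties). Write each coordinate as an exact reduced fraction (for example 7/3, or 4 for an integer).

1. After x ≥ 16: [(16,1/2) (19,1) (20,4) (16,11)]
2. After x ≤ 18: [(16,1/2) (18,5/6) (18,15/2) (16,11)]
3. After y ≥ 5: [(16,5) (18,5) (18,15/2) (16,11)]
4. After y ≤ 11: [(16,5) (18,5) (18,15/2) (16,11)]
5. Canonical ring: [(16,5) (18,5) (18,15/2) (16,11)]

Clipped polygon: [(16,5) (18,5) (18,15/2) (16,11)]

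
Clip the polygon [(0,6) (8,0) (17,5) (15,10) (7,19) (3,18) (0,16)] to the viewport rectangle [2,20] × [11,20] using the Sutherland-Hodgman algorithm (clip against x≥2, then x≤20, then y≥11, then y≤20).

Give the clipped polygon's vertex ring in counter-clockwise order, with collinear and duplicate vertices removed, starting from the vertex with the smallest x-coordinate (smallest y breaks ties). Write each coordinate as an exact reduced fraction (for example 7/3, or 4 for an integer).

Clipped polygon: [(2,11) (127/9,11) (7,19) (3,18) (2,52/3)]

1. After x ≥ 2: [(2,9/2) (8,0) (17,5) (15,10) (7,19) (3,18) (2,52/3)]
2. After x ≤ 20: [(2,9/2) (8,0) (17,5) (15,10) (7,19) (3,18) (2,52/3)]
3. After y ≥ 11: [(2,11) (127/9,11) (7,19) (3,18) (2,52/3)]
4. After y ≤ 20: [(2,11) (127/9,11) (7,19) (3,18) (2,52/3)]
5. Canonical ring: [(2,11) (127/9,11) (7,19) (3,18) (2,52/3)]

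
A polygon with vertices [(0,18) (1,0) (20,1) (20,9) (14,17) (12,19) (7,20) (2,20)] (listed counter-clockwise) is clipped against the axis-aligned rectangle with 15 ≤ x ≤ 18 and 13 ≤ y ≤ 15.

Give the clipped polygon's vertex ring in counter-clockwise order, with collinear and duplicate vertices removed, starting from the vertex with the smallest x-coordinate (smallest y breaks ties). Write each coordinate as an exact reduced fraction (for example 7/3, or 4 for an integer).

Clipped polygon: [(15,13) (17,13) (31/2,15) (15,15)]

1. After x ≥ 15: [(15,14/19) (20,1) (20,9) (15,47/3)]
2. After x ≤ 18: [(15,14/19) (18,17/19) (18,35/3) (15,47/3)]
3. After y ≥ 13: [(15,13) (17,13) (15,47/3)]
4. After y ≤ 15: [(15,15) (15,13) (17,13) (31/2,15)]
5. Canonical ring: [(15,13) (17,13) (31/2,15) (15,15)]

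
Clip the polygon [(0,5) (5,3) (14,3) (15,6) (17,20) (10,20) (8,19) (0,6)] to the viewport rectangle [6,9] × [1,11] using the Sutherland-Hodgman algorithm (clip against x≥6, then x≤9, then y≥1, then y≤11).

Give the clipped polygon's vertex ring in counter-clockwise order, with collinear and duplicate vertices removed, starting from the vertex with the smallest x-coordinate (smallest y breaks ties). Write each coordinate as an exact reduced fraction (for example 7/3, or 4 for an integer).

Clipped polygon: [(6,3) (9,3) (9,11) (6,11)]

1. After x ≥ 6: [(6,3) (14,3) (15,6) (17,20) (10,20) (8,19) (6,63/4)]
2. After x ≤ 9: [(6,3) (9,3) (9,39/2) (8,19) (6,63/4)]
3. After y ≥ 1: [(6,3) (9,3) (9,39/2) (8,19) (6,63/4)]
4. After y ≤ 11: [(6,11) (6,3) (9,3) (9,11)]
5. Canonical ring: [(6,3) (9,3) (9,11) (6,11)]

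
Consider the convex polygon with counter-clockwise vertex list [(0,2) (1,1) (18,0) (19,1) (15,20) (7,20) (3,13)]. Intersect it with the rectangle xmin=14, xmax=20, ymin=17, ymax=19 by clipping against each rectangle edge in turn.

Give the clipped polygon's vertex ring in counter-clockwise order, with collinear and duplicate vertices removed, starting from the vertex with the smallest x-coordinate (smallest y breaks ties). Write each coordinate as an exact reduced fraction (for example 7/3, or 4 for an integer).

Clipped polygon: [(14,17) (297/19,17) (289/19,19) (14,19)]

1. After x ≥ 14: [(14,4/17) (18,0) (19,1) (15,20) (14,20)]
2. After x ≤ 20: [(14,4/17) (18,0) (19,1) (15,20) (14,20)]
3. After y ≥ 17: [(14,17) (297/19,17) (15,20) (14,20)]
4. After y ≤ 19: [(14,19) (14,17) (297/19,17) (289/19,19)]
5. Canonical ring: [(14,17) (297/19,17) (289/19,19) (14,19)]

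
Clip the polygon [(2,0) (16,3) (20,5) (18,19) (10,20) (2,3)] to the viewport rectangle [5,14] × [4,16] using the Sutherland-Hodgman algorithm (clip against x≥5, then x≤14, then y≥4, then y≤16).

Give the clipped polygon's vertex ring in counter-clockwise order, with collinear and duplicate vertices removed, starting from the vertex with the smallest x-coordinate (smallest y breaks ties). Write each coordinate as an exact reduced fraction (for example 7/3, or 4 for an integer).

1. After x ≥ 5: [(5,9/14) (16,3) (20,5) (18,19) (10,20) (5,75/8)]
2. After x ≤ 14: [(5,9/14) (14,18/7) (14,39/2) (10,20) (5,75/8)]
3. After y ≥ 4: [(5,4) (14,4) (14,39/2) (10,20) (5,75/8)]
4. After y ≤ 16: [(5,4) (14,4) (14,16) (138/17,16) (5,75/8)]
5. Canonical ring: [(5,4) (14,4) (14,16) (138/17,16) (5,75/8)]

Clipped polygon: [(5,4) (14,4) (14,16) (138/17,16) (5,75/8)]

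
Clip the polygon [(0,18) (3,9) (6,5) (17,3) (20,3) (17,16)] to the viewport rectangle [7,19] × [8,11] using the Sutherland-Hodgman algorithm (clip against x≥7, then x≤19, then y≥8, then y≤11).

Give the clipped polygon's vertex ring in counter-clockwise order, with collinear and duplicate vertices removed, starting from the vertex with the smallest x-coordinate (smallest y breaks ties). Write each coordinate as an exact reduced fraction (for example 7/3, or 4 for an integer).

Clipped polygon: [(7,8) (245/13,8) (236/13,11) (7,11)]

1. After x ≥ 7: [(7,292/17) (7,53/11) (17,3) (20,3) (17,16)]
2. After x ≤ 19: [(7,292/17) (7,53/11) (17,3) (19,3) (19,22/3) (17,16)]
3. After y ≥ 8: [(7,292/17) (7,8) (245/13,8) (17,16)]
4. After y ≤ 11: [(7,11) (7,8) (245/13,8) (236/13,11)]
5. Canonical ring: [(7,8) (245/13,8) (236/13,11) (7,11)]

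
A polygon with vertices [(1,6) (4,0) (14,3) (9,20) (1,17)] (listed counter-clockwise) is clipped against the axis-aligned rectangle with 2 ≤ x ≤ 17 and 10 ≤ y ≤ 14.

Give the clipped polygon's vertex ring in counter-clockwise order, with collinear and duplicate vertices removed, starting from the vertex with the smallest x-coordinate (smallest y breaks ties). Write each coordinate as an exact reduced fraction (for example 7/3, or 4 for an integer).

1. After x ≥ 2: [(2,4) (4,0) (14,3) (9,20) (2,139/8)]
2. After x ≤ 17: [(2,4) (4,0) (14,3) (9,20) (2,139/8)]
3. After y ≥ 10: [(2,10) (203/17,10) (9,20) (2,139/8)]
4. After y ≤ 14: [(2,14) (2,10) (203/17,10) (183/17,14)]
5. Canonical ring: [(2,10) (203/17,10) (183/17,14) (2,14)]

Clipped polygon: [(2,10) (203/17,10) (183/17,14) (2,14)]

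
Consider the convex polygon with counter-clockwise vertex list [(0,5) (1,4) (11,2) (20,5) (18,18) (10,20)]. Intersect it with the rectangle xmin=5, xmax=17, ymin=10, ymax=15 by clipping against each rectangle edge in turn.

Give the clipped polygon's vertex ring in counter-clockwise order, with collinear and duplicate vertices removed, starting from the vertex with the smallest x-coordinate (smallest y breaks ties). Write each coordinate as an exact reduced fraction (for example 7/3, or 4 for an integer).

1. After x ≥ 5: [(5,25/2) (5,16/5) (11,2) (20,5) (18,18) (10,20)]
2. After x ≤ 17: [(5,25/2) (5,16/5) (11,2) (17,4) (17,73/4) (10,20)]
3. After y ≥ 10: [(5,25/2) (5,10) (17,10) (17,73/4) (10,20)]
4. After y ≤ 15: [(20/3,15) (5,25/2) (5,10) (17,10) (17,15)]
5. Canonical ring: [(5,10) (17,10) (17,15) (20/3,15) (5,25/2)]

Clipped polygon: [(5,10) (17,10) (17,15) (20/3,15) (5,25/2)]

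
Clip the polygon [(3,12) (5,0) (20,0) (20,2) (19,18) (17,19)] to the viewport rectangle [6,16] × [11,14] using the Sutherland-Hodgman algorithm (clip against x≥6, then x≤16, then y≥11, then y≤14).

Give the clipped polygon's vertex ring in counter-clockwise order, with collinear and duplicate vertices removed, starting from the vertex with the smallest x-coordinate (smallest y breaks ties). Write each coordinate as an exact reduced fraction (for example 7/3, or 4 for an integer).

1. After x ≥ 6: [(6,27/2) (6,0) (20,0) (20,2) (19,18) (17,19)]
2. After x ≤ 16: [(16,37/2) (6,27/2) (6,0) (16,0)]
3. After y ≥ 11: [(16,11) (16,37/2) (6,27/2) (6,11)]
4. After y ≤ 14: [(16,11) (16,14) (7,14) (6,27/2) (6,11)]
5. Canonical ring: [(6,11) (16,11) (16,14) (7,14) (6,27/2)]

Clipped polygon: [(6,11) (16,11) (16,14) (7,14) (6,27/2)]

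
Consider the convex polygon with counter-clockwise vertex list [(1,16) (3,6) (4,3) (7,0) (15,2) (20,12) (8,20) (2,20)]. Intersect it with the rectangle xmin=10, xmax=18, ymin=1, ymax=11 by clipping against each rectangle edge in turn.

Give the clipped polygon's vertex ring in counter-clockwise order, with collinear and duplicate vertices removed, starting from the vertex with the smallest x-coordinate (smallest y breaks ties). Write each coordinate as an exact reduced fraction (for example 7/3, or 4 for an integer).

Clipped polygon: [(10,1) (11,1) (15,2) (18,8) (18,11) (10,11)]

1. After x ≥ 10: [(10,3/4) (15,2) (20,12) (10,56/3)]
2. After x ≤ 18: [(10,3/4) (15,2) (18,8) (18,40/3) (10,56/3)]
3. After y ≥ 1: [(10,1) (11,1) (15,2) (18,8) (18,40/3) (10,56/3)]
4. After y ≤ 11: [(10,11) (10,1) (11,1) (15,2) (18,8) (18,11)]
5. Canonical ring: [(10,1) (11,1) (15,2) (18,8) (18,11) (10,11)]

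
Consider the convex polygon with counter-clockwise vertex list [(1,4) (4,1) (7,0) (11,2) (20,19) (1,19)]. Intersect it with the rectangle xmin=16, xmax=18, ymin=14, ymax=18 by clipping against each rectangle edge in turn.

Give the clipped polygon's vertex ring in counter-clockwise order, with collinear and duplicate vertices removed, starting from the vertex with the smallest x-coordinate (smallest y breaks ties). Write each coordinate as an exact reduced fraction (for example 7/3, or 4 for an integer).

1. After x ≥ 16: [(16,103/9) (20,19) (16,19)]
2. After x ≤ 18: [(16,103/9) (18,137/9) (18,19) (16,19)]
3. After y ≥ 14: [(16,14) (295/17,14) (18,137/9) (18,19) (16,19)]
4. After y ≤ 18: [(16,18) (16,14) (295/17,14) (18,137/9) (18,18)]
5. Canonical ring: [(16,14) (295/17,14) (18,137/9) (18,18) (16,18)]

Clipped polygon: [(16,14) (295/17,14) (18,137/9) (18,18) (16,18)]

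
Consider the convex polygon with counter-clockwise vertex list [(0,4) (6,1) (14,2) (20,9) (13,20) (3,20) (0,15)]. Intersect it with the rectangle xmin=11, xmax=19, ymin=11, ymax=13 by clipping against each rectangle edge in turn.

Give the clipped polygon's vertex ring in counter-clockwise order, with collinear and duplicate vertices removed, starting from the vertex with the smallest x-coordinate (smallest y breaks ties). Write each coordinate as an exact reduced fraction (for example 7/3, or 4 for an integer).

Clipped polygon: [(11,11) (206/11,11) (192/11,13) (11,13)]

1. After x ≥ 11: [(11,13/8) (14,2) (20,9) (13,20) (11,20)]
2. After x ≤ 19: [(11,13/8) (14,2) (19,47/6) (19,74/7) (13,20) (11,20)]
3. After y ≥ 11: [(11,11) (206/11,11) (13,20) (11,20)]
4. After y ≤ 13: [(11,13) (11,11) (206/11,11) (192/11,13)]
5. Canonical ring: [(11,11) (206/11,11) (192/11,13) (11,13)]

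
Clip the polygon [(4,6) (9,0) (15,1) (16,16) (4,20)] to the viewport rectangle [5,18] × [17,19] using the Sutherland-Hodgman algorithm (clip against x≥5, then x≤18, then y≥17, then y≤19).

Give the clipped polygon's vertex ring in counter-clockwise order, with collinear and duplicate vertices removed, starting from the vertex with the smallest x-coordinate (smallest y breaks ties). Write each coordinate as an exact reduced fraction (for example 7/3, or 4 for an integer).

1. After x ≥ 5: [(5,24/5) (9,0) (15,1) (16,16) (5,59/3)]
2. After x ≤ 18: [(5,24/5) (9,0) (15,1) (16,16) (5,59/3)]
3. After y ≥ 17: [(5,17) (13,17) (5,59/3)]
4. After y ≤ 19: [(5,19) (5,17) (13,17) (7,19)]
5. Canonical ring: [(5,17) (13,17) (7,19) (5,19)]

Clipped polygon: [(5,17) (13,17) (7,19) (5,19)]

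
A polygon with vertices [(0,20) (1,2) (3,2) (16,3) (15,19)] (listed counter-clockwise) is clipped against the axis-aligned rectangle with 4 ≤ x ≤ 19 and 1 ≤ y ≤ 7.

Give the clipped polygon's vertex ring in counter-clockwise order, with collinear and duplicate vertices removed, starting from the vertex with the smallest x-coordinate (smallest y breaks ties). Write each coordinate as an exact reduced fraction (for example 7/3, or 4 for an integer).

1. After x ≥ 4: [(4,296/15) (4,27/13) (16,3) (15,19)]
2. After x ≤ 19: [(4,296/15) (4,27/13) (16,3) (15,19)]
3. After y ≥ 1: [(4,296/15) (4,27/13) (16,3) (15,19)]
4. After y ≤ 7: [(4,7) (4,27/13) (16,3) (63/4,7)]
5. Canonical ring: [(4,27/13) (16,3) (63/4,7) (4,7)]

Clipped polygon: [(4,27/13) (16,3) (63/4,7) (4,7)]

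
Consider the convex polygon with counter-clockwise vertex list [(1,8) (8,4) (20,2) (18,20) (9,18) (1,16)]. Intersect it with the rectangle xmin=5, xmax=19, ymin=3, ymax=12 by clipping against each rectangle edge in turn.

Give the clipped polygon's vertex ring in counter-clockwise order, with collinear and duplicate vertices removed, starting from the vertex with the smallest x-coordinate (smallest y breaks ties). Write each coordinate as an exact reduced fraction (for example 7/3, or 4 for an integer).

Clipped polygon: [(5,40/7) (8,4) (14,3) (19,3) (19,11) (170/9,12) (5,12)]

1. After x ≥ 5: [(5,40/7) (8,4) (20,2) (18,20) (9,18) (5,17)]
2. After x ≤ 19: [(5,40/7) (8,4) (19,13/6) (19,11) (18,20) (9,18) (5,17)]
3. After y ≥ 3: [(5,40/7) (8,4) (14,3) (19,3) (19,11) (18,20) (9,18) (5,17)]
4. After y ≤ 12: [(5,12) (5,40/7) (8,4) (14,3) (19,3) (19,11) (170/9,12)]
5. Canonical ring: [(5,40/7) (8,4) (14,3) (19,3) (19,11) (170/9,12) (5,12)]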